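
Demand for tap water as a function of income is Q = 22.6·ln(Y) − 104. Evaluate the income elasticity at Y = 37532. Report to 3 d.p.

0.169

At Y = 37532: Q = 134.045.
dQ/dY = 22.6/Y = 0.000602153 at this income.
η = (dQ/dY)·(Y/Q) = 0.000602153 × (37532/134.045) = 0.169.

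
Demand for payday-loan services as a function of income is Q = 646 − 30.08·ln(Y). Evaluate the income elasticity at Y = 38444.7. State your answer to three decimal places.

-0.092

At Y = 38444.7: Q = 328.446.
dQ/dY = -30.08/Y = -0.000782423 at this income.
η = (dQ/dY)·(Y/Q) = -0.000782423 × (38444.7/328.446) = -0.092.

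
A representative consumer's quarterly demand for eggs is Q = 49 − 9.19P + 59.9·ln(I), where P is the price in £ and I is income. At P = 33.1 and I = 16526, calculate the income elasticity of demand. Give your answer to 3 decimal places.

0.183

At P = 33.1, I = 16526: Q = 326.601.
Holding P constant, ∂Q/∂I = 59.9/I = 0.00362459.
η_I = (∂Q/∂I)·(I/Q) = 0.00362459 × (16526/326.601) = 0.183.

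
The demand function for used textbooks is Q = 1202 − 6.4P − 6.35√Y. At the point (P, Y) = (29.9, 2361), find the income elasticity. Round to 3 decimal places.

At P = 29.9, Y = 2361: Q = 702.093.
Holding P constant, ∂Q/∂Y = -6.35/(2√Y) = -0.0653425.
η_Y = (∂Q/∂Y)·(Y/Q) = -0.0653425 × (2361/702.093) = -0.220.

-0.220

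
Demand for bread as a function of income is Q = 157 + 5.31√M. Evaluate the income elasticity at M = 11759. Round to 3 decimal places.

0.393

At M = 11759: Q = 732.811.
dQ/dM = 5.31/(2√M) = 0.0244838 at this income.
η = (dQ/dM)·(M/Q) = 0.0244838 × (11759/732.811) = 0.393.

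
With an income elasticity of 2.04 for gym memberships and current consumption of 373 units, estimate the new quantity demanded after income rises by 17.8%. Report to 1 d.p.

508.4

%ΔQ ≈ η × %ΔI = 2.04 × 17.8% = 36.312%.
New Q ≈ 373 × (1 + 0.36312) = 508.4.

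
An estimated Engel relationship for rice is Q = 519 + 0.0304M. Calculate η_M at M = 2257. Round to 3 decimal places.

At M = 2257: Q = 587.613.
dQ/dM = 0.0304.
η = (dQ/dM)·(M/Q) = 0.0304 × (2257/587.613) = 0.117.

0.117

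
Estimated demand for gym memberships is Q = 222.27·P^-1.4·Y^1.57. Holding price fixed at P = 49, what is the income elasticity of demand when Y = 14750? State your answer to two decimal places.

1.57

For a multiplicative demand Q = A·P^α·Y^β, the income elasticity is β everywhere.
Here β = 1.57, so η = 1.57.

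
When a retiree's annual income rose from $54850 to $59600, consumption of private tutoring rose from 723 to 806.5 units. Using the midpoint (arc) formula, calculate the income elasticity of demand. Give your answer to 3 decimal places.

ΔQ = 806.5 − 723 = 83.5; midpoint Q̄ = (723 + 806.5)/2 = 764.75.
ΔI = 59600 − 54850 = 4750; midpoint Ī = (54850 + 59600)/2 = 57225.
η = (ΔQ/Q̄) ÷ (ΔI/Ī) = (83.5/764.75) ÷ (4750/57225) = 1.315.

1.315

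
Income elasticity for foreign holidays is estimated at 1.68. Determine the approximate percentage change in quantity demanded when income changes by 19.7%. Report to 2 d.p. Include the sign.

%ΔQ ≈ η × %ΔI = 1.68 × 19.7% = 33.10%.

33.10%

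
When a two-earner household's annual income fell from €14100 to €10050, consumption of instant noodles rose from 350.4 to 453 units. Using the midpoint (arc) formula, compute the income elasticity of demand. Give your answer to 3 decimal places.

-0.762

ΔQ = 453 − 350.4 = 102.6; midpoint Q̄ = (350.4 + 453)/2 = 401.7.
ΔI = 10050 − 14100 = -4050; midpoint Ī = (14100 + 10050)/2 = 12075.
η = (ΔQ/Q̄) ÷ (ΔI/Ī) = (102.6/401.7) ÷ (-4050/12075) = -0.762.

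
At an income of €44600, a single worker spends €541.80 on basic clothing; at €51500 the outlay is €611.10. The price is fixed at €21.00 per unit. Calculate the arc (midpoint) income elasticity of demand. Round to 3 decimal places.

With a constant price, Q₁ = 541.80/21.00 = 25.800 and Q₂ = 611.10/21.00 = 29.100 (equivalently, work directly with expenditure since P cancels).
Midpoint %ΔQ = (611.10 − 541.80)/576.45 = 0.12022; midpoint %ΔI = (51500 − 44600)/48050 = 0.14360.
η = 0.12022 / 0.14360 = 0.837.

0.837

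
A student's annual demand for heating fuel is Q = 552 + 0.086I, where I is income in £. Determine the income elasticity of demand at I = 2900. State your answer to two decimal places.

0.31

At I = 2900: Q = 801.400.
dQ/dI = 0.086.
η = (dQ/dI)·(I/Q) = 0.086 × (2900/801.400) = 0.31.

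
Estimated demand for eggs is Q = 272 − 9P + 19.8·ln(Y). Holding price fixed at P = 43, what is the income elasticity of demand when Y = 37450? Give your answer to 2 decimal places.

At P = 43, Y = 37450: Q = 93.509.
Holding P constant, ∂Q/∂Y = 19.8/Y = 0.000528705.
η_Y = (∂Q/∂Y)·(Y/Q) = 0.000528705 × (37450/93.509) = 0.21.

0.21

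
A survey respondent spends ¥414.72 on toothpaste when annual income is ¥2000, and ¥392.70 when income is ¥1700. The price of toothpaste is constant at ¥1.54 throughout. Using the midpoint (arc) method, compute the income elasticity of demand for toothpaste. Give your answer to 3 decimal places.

0.336

With a constant price, Q₁ = 414.72/1.54 = 269.299 and Q₂ = 392.70/1.54 = 255.000 (equivalently, work directly with expenditure since P cancels).
Midpoint %ΔQ = (392.70 − 414.72)/403.71 = -0.05454; midpoint %ΔI = (1700 − 2000)/1850 = -0.16216.
η = -0.05454 / -0.16216 = 0.336.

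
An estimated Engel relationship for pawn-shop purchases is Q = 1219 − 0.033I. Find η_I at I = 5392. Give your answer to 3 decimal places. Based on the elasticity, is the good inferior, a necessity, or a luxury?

-0.171 (inferior good)

At I = 5392: Q = 1041.064.
dQ/dI = −0.033.
η = (dQ/dI)·(I/Q) = -0.033 × (5392/1041.064) = -0.171.
Since η < 0, the good is an inferior good.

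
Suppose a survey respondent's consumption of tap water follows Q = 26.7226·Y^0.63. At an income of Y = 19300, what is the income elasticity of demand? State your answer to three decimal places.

0.630

For Q = A·Y^β the income elasticity is constant and equal to β.
Here β = 0.63, so η = 0.630.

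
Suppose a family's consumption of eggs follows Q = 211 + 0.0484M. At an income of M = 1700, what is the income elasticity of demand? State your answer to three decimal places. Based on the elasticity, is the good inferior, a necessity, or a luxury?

0.281 (necessity)

At M = 1700: Q = 293.280.
dQ/dM = 0.0484.
η = (dQ/dM)·(M/Q) = 0.0484 × (1700/293.280) = 0.281.
Since 0 < η < 1, the good is a necessity.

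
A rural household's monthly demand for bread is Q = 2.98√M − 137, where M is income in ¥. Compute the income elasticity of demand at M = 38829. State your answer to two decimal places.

At M = 38829: Q = 450.211.
dQ/dM = 2.98/(2√M) = 0.0075615 at this income.
η = (dQ/dM)·(M/Q) = 0.0075615 × (38829/450.211) = 0.65.

0.65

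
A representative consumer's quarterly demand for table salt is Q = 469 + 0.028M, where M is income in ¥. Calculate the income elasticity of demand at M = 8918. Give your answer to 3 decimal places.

At M = 8918: Q = 718.704.
dQ/dM = 0.028.
η = (dQ/dM)·(M/Q) = 0.028 × (8918/718.704) = 0.347.

0.347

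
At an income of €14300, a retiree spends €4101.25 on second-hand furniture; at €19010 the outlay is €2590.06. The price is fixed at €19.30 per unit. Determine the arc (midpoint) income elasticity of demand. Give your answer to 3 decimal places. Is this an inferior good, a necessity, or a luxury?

With a constant price, Q₁ = 4101.25/19.30 = 212.500 and Q₂ = 2590.06/19.30 = 134.200 (equivalently, work directly with expenditure since P cancels).
Midpoint %ΔQ = (2590.06 − 4101.25)/3345.66 = -0.45169; midpoint %ΔI = (19010 − 14300)/16655 = 0.28280.
η = -0.45169 / 0.28280 = -1.597.
η < 0 ⇒ inferior good.

-1.597 (inferior good)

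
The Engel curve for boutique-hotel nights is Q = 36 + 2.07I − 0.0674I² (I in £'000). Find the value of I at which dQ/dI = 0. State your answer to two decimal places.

15.36

dQ/dI = 2.07 − 0.1348I.
The good is inferior where dQ/dI < 0. Setting dQ/dI = 0 gives I = 2.07 / 0.1348 = 15.36.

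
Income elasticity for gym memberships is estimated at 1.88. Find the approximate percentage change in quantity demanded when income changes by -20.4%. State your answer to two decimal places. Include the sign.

-38.35%

%ΔQ ≈ η × %ΔI = 1.88 × (-20.4%) = -38.35%.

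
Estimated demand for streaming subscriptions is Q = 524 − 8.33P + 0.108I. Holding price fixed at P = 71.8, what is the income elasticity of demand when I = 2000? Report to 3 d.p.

1.522

At P = 71.8, I = 2000: Q = 141.906.
Holding P constant, ∂Q/∂I = 0.108.
η_I = (∂Q/∂I)·(I/Q) = 0.108 × (2000/141.906) = 1.522.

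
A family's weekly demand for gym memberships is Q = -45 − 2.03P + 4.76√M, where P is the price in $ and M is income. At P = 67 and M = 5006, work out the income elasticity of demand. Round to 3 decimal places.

1.081

At P = 67, M = 5006: Q = 155.775.
Holding P constant, ∂Q/∂M = 4.76/(2√M) = 0.0336381.
η_M = (∂Q/∂M)·(M/Q) = 0.0336381 × (5006/155.775) = 1.081.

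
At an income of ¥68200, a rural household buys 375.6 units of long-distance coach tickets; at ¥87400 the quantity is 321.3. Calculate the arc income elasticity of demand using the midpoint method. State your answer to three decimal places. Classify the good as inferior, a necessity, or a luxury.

-0.631 (inferior good)

ΔQ = 321.3 − 375.6 = -54.3; midpoint Q̄ = (375.6 + 321.3)/2 = 348.45.
ΔI = 87400 − 68200 = 19200; midpoint Ī = (68200 + 87400)/2 = 77800.
η = (ΔQ/Q̄) ÷ (ΔI/Ī) = (-54.3/348.45) ÷ (19200/77800) = -0.631.
η < 0 ⇒ inferior good.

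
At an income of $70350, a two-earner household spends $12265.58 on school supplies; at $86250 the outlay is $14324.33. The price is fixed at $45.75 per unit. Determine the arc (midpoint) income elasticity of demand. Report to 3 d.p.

0.763

With a constant price, Q₁ = 12265.58/45.75 = 268.100 and Q₂ = 14324.33/45.75 = 313.100 (equivalently, work directly with expenditure since P cancels).
Midpoint %ΔQ = (14324.33 − 12265.58)/13294.96 = 0.15485; midpoint %ΔI = (86250 − 70350)/78300 = 0.20307.
η = 0.15485 / 0.20307 = 0.763.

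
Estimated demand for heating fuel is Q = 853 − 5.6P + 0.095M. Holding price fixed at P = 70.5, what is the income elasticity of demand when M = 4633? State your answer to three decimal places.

0.490

At P = 70.5, M = 4633: Q = 898.335.
Holding P constant, ∂Q/∂M = 0.095.
η_M = (∂Q/∂M)·(M/Q) = 0.095 × (4633/898.335) = 0.490.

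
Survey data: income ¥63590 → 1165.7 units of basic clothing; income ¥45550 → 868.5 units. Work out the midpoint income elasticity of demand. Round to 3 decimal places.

ΔQ = 868.5 − 1165.7 = -297.2; midpoint Q̄ = (1165.7 + 868.5)/2 = 1017.1.
ΔI = 45550 − 63590 = -18040; midpoint Ī = (63590 + 45550)/2 = 54570.
η = (ΔQ/Q̄) ÷ (ΔI/Ī) = (-297.2/1017.1) ÷ (-18040/54570) = 0.884.

0.884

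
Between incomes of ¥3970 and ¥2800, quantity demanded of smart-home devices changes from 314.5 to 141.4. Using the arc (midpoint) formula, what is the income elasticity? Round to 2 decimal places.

ΔQ = 141.4 − 314.5 = -173.1; midpoint Q̄ = (314.5 + 141.4)/2 = 227.95.
ΔI = 2800 − 3970 = -1170; midpoint Ī = (3970 + 2800)/2 = 3385.
η = (ΔQ/Q̄) ÷ (ΔI/Ī) = (-173.1/227.95) ÷ (-1170/3385) = 2.20.

2.20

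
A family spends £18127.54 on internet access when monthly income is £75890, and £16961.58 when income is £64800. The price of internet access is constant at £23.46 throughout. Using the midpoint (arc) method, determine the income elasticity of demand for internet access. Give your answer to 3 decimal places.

With a constant price, Q₁ = 18127.54/23.46 = 772.700 and Q₂ = 16961.58/23.46 = 723.000 (equivalently, work directly with expenditure since P cancels).
Midpoint %ΔQ = (16961.58 − 18127.54)/17544.56 = -0.06646; midpoint %ΔI = (64800 − 75890)/70345 = -0.15765.
η = -0.06646 / -0.15765 = 0.422.

0.422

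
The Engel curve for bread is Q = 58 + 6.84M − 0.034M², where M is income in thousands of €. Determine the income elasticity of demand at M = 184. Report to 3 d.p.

At M = 184: Q = 165.4560.
dQ/dM = 6.84 − 0.068M = -5.67200.
η = (dQ/dM)·(M/Q) = -5.67200 × (184/165.4560) = -6.308.

-6.308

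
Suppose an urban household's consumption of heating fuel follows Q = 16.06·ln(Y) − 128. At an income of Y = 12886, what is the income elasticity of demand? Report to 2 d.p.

0.67

At Y = 12886: Q = 23.990.
dQ/dY = 16.06/Y = 0.00124631 at this income.
η = (dQ/dY)·(Y/Q) = 0.00124631 × (12886/23.990) = 0.67.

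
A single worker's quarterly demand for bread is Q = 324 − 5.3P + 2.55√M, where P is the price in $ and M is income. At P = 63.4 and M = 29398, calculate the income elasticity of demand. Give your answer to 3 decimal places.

At P = 63.4, M = 29398: Q = 425.199.
Holding P constant, ∂Q/∂M = 2.55/(2√M) = 0.0074362.
η_M = (∂Q/∂M)·(M/Q) = 0.0074362 × (29398/425.199) = 0.514.

0.514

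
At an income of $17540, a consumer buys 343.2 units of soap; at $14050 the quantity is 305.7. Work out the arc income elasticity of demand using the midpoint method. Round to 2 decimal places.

ΔQ = 305.7 − 343.2 = -37.5; midpoint Q̄ = (343.2 + 305.7)/2 = 324.45.
ΔI = 14050 − 17540 = -3490; midpoint Ī = (17540 + 14050)/2 = 15795.
η = (ΔQ/Q̄) ÷ (ΔI/Ī) = (-37.5/324.45) ÷ (-3490/15795) = 0.52.

0.52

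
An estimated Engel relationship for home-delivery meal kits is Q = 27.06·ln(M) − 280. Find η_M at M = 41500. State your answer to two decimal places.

3.50

At M = 41500: Q = 7.741.
dQ/dM = 27.06/M = 0.000652048 at this income.
η = (dQ/dM)·(M/Q) = 0.000652048 × (41500/7.741) = 3.50.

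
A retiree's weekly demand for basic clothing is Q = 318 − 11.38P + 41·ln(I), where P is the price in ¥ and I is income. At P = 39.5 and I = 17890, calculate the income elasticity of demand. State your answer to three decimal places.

At P = 39.5, I = 17890: Q = 269.962.
Holding P constant, ∂Q/∂I = 41/I = 0.00229178.
η_I = (∂Q/∂I)·(I/Q) = 0.00229178 × (17890/269.962) = 0.152.

0.152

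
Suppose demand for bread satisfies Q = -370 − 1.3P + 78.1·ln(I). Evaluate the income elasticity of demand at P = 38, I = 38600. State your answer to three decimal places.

0.193

At P = 38, I = 38600: Q = 405.415.
Holding P constant, ∂Q/∂I = 78.1/I = 0.00202332.
η_I = (∂Q/∂I)·(I/Q) = 0.00202332 × (38600/405.415) = 0.193.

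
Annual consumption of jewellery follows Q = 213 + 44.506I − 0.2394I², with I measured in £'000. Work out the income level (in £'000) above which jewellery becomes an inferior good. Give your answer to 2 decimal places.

dQ/dI = 44.506 − 0.4788I.
The good is inferior where dQ/dI < 0. Setting dQ/dI = 0 gives I = 44.506 / 0.4788 = 92.95.

92.95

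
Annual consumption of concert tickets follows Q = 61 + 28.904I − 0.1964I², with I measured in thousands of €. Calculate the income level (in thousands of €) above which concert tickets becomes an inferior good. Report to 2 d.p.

dQ/dI = 28.904 − 0.3928I.
The good is inferior where dQ/dI < 0. Setting dQ/dI = 0 gives I = 28.904 / 0.3928 = 73.58.

73.58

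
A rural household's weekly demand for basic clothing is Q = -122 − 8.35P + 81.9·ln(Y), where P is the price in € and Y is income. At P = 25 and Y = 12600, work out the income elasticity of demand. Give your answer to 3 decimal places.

At P = 25, Y = 12600: Q = 442.505.
Holding P constant, ∂Q/∂Y = 81.9/Y = 0.0065.
η_Y = (∂Q/∂Y)·(Y/Q) = 0.0065 × (12600/442.505) = 0.185.

0.185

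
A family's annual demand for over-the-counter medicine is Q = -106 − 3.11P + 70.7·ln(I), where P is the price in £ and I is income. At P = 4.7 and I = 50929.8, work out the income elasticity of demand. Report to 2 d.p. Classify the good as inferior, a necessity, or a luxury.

0.11 (necessity)

At P = 4.7, I = 50929.8: Q = 645.644.
Holding P constant, ∂Q/∂I = 70.7/I = 0.00138819.
η_I = (∂Q/∂I)·(I/Q) = 0.00138819 × (50929.8/645.644) = 0.11.
Since 0 < η < 1, this is a necessity.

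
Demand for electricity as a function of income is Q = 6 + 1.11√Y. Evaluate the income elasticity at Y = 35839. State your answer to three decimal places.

0.486

At Y = 35839: Q = 216.136.
dQ/dY = 1.11/(2√Y) = 0.00293167 at this income.
η = (dQ/dY)·(Y/Q) = 0.00293167 × (35839/216.136) = 0.486.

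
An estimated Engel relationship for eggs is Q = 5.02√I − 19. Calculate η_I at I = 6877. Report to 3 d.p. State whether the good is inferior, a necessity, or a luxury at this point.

0.524 (necessity)

At I = 6877: Q = 397.297.
dQ/dI = 5.02/(2√I) = 0.0302673 at this income.
η = (dQ/dI)·(I/Q) = 0.0302673 × (6877/397.297) = 0.524.
Since 0 < η < 1, the good is a necessity.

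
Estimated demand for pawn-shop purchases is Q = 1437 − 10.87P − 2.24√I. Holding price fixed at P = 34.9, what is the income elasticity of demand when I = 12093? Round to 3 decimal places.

At P = 34.9, I = 12093: Q = 811.308.
Holding P constant, ∂Q/∂I = -2.24/(2√I) = -0.0101848.
η_I = (∂Q/∂I)·(I/Q) = -0.0101848 × (12093/811.308) = -0.152.

-0.152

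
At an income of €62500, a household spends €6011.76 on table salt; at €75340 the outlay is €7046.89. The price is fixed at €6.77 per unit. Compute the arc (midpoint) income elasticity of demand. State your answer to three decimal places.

0.851

With a constant price, Q₁ = 6011.76/6.77 = 888.000 and Q₂ = 7046.89/6.77 = 1040.900 (equivalently, work directly with expenditure since P cancels).
Midpoint %ΔQ = (7046.89 − 6011.76)/6529.33 = 0.15854; midpoint %ΔI = (75340 − 62500)/68920 = 0.18630.
η = 0.15854 / 0.18630 = 0.851.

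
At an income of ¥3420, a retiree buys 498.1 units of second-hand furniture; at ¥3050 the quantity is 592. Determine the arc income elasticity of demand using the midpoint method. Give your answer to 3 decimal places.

-1.506

ΔQ = 592 − 498.1 = 93.9; midpoint Q̄ = (498.1 + 592)/2 = 545.05.
ΔI = 3050 − 3420 = -370; midpoint Ī = (3420 + 3050)/2 = 3235.
η = (ΔQ/Q̄) ÷ (ΔI/Ī) = (93.9/545.05) ÷ (-370/3235) = -1.506.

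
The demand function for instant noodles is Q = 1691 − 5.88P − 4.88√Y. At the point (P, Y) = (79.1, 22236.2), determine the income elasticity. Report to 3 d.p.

-0.730

At P = 79.1, Y = 22236.2: Q = 498.196.
Holding P constant, ∂Q/∂Y = -4.88/(2√Y) = -0.0163629.
η_Y = (∂Q/∂Y)·(Y/Q) = -0.0163629 × (22236.2/498.196) = -0.730.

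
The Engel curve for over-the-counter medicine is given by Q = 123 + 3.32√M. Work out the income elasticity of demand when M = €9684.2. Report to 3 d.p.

0.363

At M = 9684.2: Q = 449.716.
dQ/dM = 3.32/(2√M) = 0.0168685 at this income.
η = (dQ/dM)·(M/Q) = 0.0168685 × (9684.2/449.716) = 0.363.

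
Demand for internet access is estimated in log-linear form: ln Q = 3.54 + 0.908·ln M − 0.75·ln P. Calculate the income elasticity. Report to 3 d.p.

0.908

In a log-linear demand, the coefficient on ln M is the income elasticity.
So η = 0.908.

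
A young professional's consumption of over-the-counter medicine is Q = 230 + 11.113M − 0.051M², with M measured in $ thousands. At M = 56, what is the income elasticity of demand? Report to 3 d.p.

At M = 56: Q = 692.3920.
dQ/dM = 11.113 − 0.102M = 5.40100.
η = (dQ/dM)·(M/Q) = 5.40100 × (56/692.3920) = 0.437.

0.437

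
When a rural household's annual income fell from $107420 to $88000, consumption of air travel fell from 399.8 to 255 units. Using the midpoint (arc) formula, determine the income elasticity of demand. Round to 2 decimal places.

2.23

ΔQ = 255 − 399.8 = -144.8; midpoint Q̄ = (399.8 + 255)/2 = 327.4.
ΔI = 88000 − 107420 = -19420; midpoint Ī = (107420 + 88000)/2 = 97710.
η = (ΔQ/Q̄) ÷ (ΔI/Ī) = (-144.8/327.4) ÷ (-19420/97710) = 2.23.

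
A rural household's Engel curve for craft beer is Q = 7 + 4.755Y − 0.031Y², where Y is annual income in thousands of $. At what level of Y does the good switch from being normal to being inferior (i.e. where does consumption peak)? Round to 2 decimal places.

dQ/dY = 4.755 − 0.062Y.
The good is inferior where dQ/dY < 0. Setting dQ/dY = 0 gives Y = 4.755 / 0.062 = 76.69.

76.69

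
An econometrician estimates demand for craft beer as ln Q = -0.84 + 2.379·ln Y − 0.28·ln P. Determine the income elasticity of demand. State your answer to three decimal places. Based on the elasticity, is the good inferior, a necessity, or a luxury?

In a log-linear demand, the coefficient on ln Y is the income elasticity.
So η = 2.379.
η > 1 ⇒ luxury.

2.379 (luxury)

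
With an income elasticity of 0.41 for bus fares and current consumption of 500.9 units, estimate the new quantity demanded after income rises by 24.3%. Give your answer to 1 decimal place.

550.8

%ΔQ ≈ η × %ΔI = 0.41 × 24.3% = 9.963%.
New Q ≈ 500.9 × (1 + 0.09963) = 550.8.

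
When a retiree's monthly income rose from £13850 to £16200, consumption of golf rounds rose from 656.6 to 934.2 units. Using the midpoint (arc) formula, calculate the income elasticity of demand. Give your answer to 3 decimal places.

ΔQ = 934.2 − 656.6 = 277.6; midpoint Q̄ = (656.6 + 934.2)/2 = 795.4.
ΔI = 16200 − 13850 = 2350; midpoint Ī = (13850 + 16200)/2 = 15025.
η = (ΔQ/Q̄) ÷ (ΔI/Ī) = (277.6/795.4) ÷ (2350/15025) = 2.231.

2.231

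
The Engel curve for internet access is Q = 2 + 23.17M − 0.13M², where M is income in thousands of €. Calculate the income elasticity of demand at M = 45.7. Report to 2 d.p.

At M = 45.7: Q = 789.3653.
dQ/dM = 23.17 − 0.26M = 11.28800.
η = (dQ/dM)·(M/Q) = 11.28800 × (45.7/789.3653) = 0.65.

0.65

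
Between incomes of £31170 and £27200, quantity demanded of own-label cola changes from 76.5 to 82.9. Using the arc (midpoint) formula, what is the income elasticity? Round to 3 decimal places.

ΔQ = 82.9 − 76.5 = 6.4; midpoint Q̄ = (76.5 + 82.9)/2 = 79.7.
ΔI = 27200 − 31170 = -3970; midpoint Ī = (31170 + 27200)/2 = 29185.
η = (ΔQ/Q̄) ÷ (ΔI/Ī) = (6.4/79.7) ÷ (-3970/29185) = -0.590.

-0.590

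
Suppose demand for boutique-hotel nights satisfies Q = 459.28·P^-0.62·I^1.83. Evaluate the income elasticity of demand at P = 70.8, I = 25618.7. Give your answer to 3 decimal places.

1.830

For a multiplicative demand Q = A·P^α·I^β, the income elasticity is β everywhere.
Here β = 1.83, so η = 1.830.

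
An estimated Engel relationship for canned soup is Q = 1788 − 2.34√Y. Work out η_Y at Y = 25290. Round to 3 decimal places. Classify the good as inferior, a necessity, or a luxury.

-0.131 (inferior good)

At Y = 25290: Q = 1415.874.
dQ/dY = -2.34/(2√Y) = -0.00735718 at this income.
η = (dQ/dY)·(Y/Q) = -0.00735718 × (25290/1415.874) = -0.131.
Since η < 0, the good is an inferior good.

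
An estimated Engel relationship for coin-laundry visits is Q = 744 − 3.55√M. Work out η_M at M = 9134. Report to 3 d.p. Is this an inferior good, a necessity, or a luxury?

At M = 9134: Q = 404.720.
dQ/dM = -3.55/(2√M) = -0.0185724 at this income.
η = (dQ/dM)·(M/Q) = -0.0185724 × (9134/404.720) = -0.419.
Since η < 0, the good is an inferior good.

-0.419 (inferior good)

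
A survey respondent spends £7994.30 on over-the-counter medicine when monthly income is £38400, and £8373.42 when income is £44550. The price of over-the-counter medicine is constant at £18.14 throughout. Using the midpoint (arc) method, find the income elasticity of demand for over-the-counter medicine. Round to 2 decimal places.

0.31

With a constant price, Q₁ = 7994.30/18.14 = 440.700 and Q₂ = 8373.42/18.14 = 461.600 (equivalently, work directly with expenditure since P cancels).
Midpoint %ΔQ = (8373.42 − 7994.30)/8183.86 = 0.04633; midpoint %ΔI = (44550 − 38400)/41475 = 0.14828.
η = 0.04633 / 0.14828 = 0.31.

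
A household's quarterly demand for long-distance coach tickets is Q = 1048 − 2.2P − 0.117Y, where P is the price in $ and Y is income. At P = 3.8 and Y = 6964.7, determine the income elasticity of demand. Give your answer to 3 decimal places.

At P = 3.8, Y = 6964.7: Q = 224.770.
Holding P constant, ∂Q/∂Y = −0.117.
η_Y = (∂Q/∂Y)·(Y/Q) = -0.117 × (6964.7/224.770) = -3.625.

-3.625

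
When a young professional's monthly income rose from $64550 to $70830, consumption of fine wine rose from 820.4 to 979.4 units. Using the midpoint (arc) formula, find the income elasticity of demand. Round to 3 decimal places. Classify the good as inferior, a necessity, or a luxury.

ΔQ = 979.4 − 820.4 = 159; midpoint Q̄ = (820.4 + 979.4)/2 = 899.9.
ΔI = 70830 − 64550 = 6280; midpoint Ī = (64550 + 70830)/2 = 67690.
η = (ΔQ/Q̄) ÷ (ΔI/Ī) = (159/899.9) ÷ (6280/67690) = 1.904.
η > 1 ⇒ luxury.

1.904 (luxury)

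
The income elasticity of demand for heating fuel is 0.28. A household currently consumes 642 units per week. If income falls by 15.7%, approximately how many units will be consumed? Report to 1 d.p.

613.8

%ΔQ ≈ η × %ΔI = 0.28 × (-15.7%) = -4.396%.
New Q ≈ 642 × (1 − 0.04396) = 613.8.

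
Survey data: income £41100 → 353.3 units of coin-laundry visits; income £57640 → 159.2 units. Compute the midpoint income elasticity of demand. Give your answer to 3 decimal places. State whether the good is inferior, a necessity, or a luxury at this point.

ΔQ = 159.2 − 353.3 = -194.1; midpoint Q̄ = (353.3 + 159.2)/2 = 256.25.
ΔI = 57640 − 41100 = 16540; midpoint Ī = (41100 + 57640)/2 = 49370.
η = (ΔQ/Q̄) ÷ (ΔI/Ī) = (-194.1/256.25) ÷ (16540/49370) = -2.261.
η < 0 ⇒ inferior good.

-2.261 (inferior good)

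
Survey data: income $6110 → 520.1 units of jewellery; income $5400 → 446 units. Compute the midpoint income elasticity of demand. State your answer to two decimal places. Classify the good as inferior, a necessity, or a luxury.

ΔQ = 446 − 520.1 = -74.1; midpoint Q̄ = (520.1 + 446)/2 = 483.05.
ΔI = 5400 − 6110 = -710; midpoint Ī = (6110 + 5400)/2 = 5755.
η = (ΔQ/Q̄) ÷ (ΔI/Ī) = (-74.1/483.05) ÷ (-710/5755) = 1.24.
η > 1 ⇒ luxury.

1.24 (luxury)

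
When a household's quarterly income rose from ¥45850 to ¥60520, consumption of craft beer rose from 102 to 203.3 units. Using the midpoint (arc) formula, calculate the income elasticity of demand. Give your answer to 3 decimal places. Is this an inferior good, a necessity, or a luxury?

ΔQ = 203.3 − 102 = 101.3; midpoint Q̄ = (102 + 203.3)/2 = 152.65.
ΔI = 60520 − 45850 = 14670; midpoint Ī = (45850 + 60520)/2 = 53185.
η = (ΔQ/Q̄) ÷ (ΔI/Ī) = (101.3/152.65) ÷ (14670/53185) = 2.406.
η > 1 ⇒ luxury.

2.406 (luxury)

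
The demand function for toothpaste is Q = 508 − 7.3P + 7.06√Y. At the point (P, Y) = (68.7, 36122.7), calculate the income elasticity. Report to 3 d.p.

At P = 68.7, Y = 36122.7: Q = 1348.312.
Holding P constant, ∂Q/∂Y = 7.06/(2√Y) = 0.0185731.
η_Y = (∂Q/∂Y)·(Y/Q) = 0.0185731 × (36122.7/1348.312) = 0.498.

0.498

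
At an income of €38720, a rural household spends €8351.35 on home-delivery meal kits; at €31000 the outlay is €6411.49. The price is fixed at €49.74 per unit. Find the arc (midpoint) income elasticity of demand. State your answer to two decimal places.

With a constant price, Q₁ = 8351.35/49.74 = 167.900 and Q₂ = 6411.49/49.74 = 128.900 (equivalently, work directly with expenditure since P cancels).
Midpoint %ΔQ = (6411.49 − 8351.35)/7381.42 = -0.26280; midpoint %ΔI = (31000 − 38720)/34860 = -0.22146.
η = -0.26280 / -0.22146 = 1.19.

1.19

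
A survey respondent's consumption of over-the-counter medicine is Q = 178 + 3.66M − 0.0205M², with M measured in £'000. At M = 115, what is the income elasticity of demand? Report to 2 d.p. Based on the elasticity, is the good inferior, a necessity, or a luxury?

-0.37 (inferior good)

At M = 115: Q = 327.7875.
dQ/dM = 3.66 − 0.041M = -1.05500.
η = (dQ/dM)·(M/Q) = -1.05500 × (115/327.7875) = -0.37.
η < 0 ⇒ inferior good.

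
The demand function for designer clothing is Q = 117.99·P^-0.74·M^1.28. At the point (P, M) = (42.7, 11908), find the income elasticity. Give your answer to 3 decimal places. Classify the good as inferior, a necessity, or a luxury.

1.280 (luxury)

For a multiplicative demand Q = A·P^α·M^β, the income elasticity is β everywhere.
Here β = 1.28, so η = 1.280.
Since η > 1, this is a luxury.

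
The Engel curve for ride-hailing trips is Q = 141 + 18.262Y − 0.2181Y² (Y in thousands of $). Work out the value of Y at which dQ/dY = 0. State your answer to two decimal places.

dQ/dY = 18.262 − 0.4362Y.
The good is inferior where dQ/dY < 0. Setting dQ/dY = 0 gives Y = 18.262 / 0.4362 = 41.87.

41.87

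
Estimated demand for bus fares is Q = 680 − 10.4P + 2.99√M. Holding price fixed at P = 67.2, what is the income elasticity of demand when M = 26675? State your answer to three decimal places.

0.520

At P = 67.2, M = 26675: Q = 469.461.
Holding P constant, ∂Q/∂M = 2.99/(2√M) = 0.00915354.
η_M = (∂Q/∂M)·(M/Q) = 0.00915354 × (26675/469.461) = 0.520.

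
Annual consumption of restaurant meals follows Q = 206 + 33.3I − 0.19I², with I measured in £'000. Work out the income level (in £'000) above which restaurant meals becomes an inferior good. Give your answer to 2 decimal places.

dQ/dI = 33.3 − 0.38I.
The good is inferior where dQ/dI < 0. Setting dQ/dI = 0 gives I = 33.3 / 0.38 = 87.63.

87.63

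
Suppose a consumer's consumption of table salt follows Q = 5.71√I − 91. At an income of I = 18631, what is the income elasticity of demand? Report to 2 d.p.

At I = 18631: Q = 688.389.
dQ/dI = 5.71/(2√I) = 0.0209165 at this income.
η = (dQ/dI)·(I/Q) = 0.0209165 × (18631/688.389) = 0.57.

0.57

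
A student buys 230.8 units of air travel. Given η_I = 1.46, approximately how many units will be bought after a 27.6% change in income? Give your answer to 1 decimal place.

323.8

%ΔQ ≈ η × %ΔI = 1.46 × 27.6% = 40.296%.
New Q ≈ 230.8 × (1 + 0.40296) = 323.8.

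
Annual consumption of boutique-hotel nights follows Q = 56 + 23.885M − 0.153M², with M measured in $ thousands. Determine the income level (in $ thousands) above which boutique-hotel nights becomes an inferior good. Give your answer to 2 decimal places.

dQ/dM = 23.885 − 0.306M.
The good is inferior where dQ/dM < 0. Setting dQ/dM = 0 gives M = 23.885 / 0.306 = 78.06.

78.06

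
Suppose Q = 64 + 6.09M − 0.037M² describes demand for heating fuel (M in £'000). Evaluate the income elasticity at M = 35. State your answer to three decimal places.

0.528

At M = 35: Q = 231.8250.
dQ/dM = 6.09 − 0.074M = 3.50000.
η = (dQ/dM)·(M/Q) = 3.50000 × (35/231.8250) = 0.528.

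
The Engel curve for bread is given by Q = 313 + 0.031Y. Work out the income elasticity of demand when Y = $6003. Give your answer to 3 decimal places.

0.373

At Y = 6003: Q = 499.093.
dQ/dY = 0.031.
η = (dQ/dY)·(Y/Q) = 0.031 × (6003/499.093) = 0.373.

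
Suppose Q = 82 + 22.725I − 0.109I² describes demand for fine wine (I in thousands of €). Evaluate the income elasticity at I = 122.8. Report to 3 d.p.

At I = 122.8: Q = 1228.9274.
dQ/dI = 22.725 − 0.218I = -4.04540.
η = (dQ/dI)·(I/Q) = -4.04540 × (122.8/1228.9274) = -0.404.

-0.404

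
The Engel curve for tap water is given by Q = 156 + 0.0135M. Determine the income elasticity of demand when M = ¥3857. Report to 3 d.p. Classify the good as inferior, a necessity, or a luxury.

0.250 (necessity)

At M = 3857: Q = 208.070.
dQ/dM = 0.0135.
η = (dQ/dM)·(M/Q) = 0.0135 × (3857/208.070) = 0.250.
Since 0 < η < 1, the good is a necessity.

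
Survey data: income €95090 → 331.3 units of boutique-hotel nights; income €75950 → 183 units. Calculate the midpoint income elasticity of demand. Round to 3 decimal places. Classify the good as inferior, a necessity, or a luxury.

ΔQ = 183 − 331.3 = -148.3; midpoint Q̄ = (331.3 + 183)/2 = 257.15.
ΔI = 75950 − 95090 = -19140; midpoint Ī = (95090 + 75950)/2 = 85520.
η = (ΔQ/Q̄) ÷ (ΔI/Ī) = (-148.3/257.15) ÷ (-19140/85520) = 2.577.
η > 1 ⇒ luxury.

2.577 (luxury)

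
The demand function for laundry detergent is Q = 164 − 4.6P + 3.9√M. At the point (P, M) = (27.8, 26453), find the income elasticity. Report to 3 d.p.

At P = 27.8, M = 26453: Q = 670.431.
Holding P constant, ∂Q/∂M = 3.9/(2√M) = 0.0119894.
η_M = (∂Q/∂M)·(M/Q) = 0.0119894 × (26453/670.431) = 0.473.

0.473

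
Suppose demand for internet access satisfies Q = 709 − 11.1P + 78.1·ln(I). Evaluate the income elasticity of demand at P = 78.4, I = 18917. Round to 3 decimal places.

At P = 78.4, I = 18917: Q = 607.874.
Holding P constant, ∂Q/∂I = 78.1/I = 0.00412856.
η_I = (∂Q/∂I)·(I/Q) = 0.00412856 × (18917/607.874) = 0.128.

0.128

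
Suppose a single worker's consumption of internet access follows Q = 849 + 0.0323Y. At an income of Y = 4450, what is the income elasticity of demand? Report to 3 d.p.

0.145

At Y = 4450: Q = 992.735.
dQ/dY = 0.0323.
η = (dQ/dY)·(Y/Q) = 0.0323 × (4450/992.735) = 0.145.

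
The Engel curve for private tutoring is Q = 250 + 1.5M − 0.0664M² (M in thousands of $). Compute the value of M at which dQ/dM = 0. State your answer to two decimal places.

11.30

dQ/dM = 1.5 − 0.1328M.
The good is inferior where dQ/dM < 0. Setting dQ/dM = 0 gives M = 1.5 / 0.1328 = 11.30.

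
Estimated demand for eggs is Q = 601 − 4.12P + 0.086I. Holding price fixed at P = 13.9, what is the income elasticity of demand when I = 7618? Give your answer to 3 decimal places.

At P = 13.9, I = 7618: Q = 1198.880.
Holding P constant, ∂Q/∂I = 0.086.
η_I = (∂Q/∂I)·(I/Q) = 0.086 × (7618/1198.880) = 0.546.

0.546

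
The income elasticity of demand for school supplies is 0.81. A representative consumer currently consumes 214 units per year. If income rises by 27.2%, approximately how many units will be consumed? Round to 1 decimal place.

261.1

%ΔQ ≈ η × %ΔI = 0.81 × 27.2% = 22.032%.
New Q ≈ 214 × (1 + 0.22032) = 261.1.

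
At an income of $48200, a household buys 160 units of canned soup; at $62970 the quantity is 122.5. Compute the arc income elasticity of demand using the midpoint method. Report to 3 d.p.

ΔQ = 122.5 − 160 = -37.5; midpoint Q̄ = (160 + 122.5)/2 = 141.25.
ΔI = 62970 − 48200 = 14770; midpoint Ī = (48200 + 62970)/2 = 55585.
η = (ΔQ/Q̄) ÷ (ΔI/Ī) = (-37.5/141.25) ÷ (14770/55585) = -0.999.

-0.999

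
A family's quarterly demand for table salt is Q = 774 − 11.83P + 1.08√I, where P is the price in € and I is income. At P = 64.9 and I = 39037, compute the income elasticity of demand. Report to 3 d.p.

0.486

At P = 64.9, I = 39037: Q = 219.617.
Holding P constant, ∂Q/∂I = 1.08/(2√I) = 0.0027331.
η_I = (∂Q/∂I)·(I/Q) = 0.0027331 × (39037/219.617) = 0.486.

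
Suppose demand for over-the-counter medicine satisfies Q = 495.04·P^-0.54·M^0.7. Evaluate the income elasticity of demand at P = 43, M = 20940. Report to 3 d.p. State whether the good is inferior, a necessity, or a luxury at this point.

For a multiplicative demand Q = A·P^α·M^β, the income elasticity is β everywhere.
Here β = 0.7, so η = 0.700.
Since 0 < η < 1, this is a necessity.

0.700 (necessity)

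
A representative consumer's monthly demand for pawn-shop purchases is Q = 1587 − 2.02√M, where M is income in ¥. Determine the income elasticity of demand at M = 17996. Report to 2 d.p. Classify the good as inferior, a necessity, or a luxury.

At M = 17996: Q = 1316.019.
dQ/dM = -2.02/(2√M) = -0.00752893 at this income.
η = (dQ/dM)·(M/Q) = -0.00752893 × (17996/1316.019) = -0.10.
Since η < 0, the good is an inferior good.

-0.10 (inferior good)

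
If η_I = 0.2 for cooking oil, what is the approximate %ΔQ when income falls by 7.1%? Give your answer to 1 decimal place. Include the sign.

-1.4%

%ΔQ ≈ η × %ΔI = 0.2 × (-7.1%) = -1.4%.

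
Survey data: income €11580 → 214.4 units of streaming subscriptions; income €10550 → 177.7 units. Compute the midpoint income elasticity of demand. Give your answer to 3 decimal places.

2.011

ΔQ = 177.7 − 214.4 = -36.7; midpoint Q̄ = (214.4 + 177.7)/2 = 196.05.
ΔI = 10550 − 11580 = -1030; midpoint Ī = (11580 + 10550)/2 = 11065.
η = (ΔQ/Q̄) ÷ (ΔI/Ī) = (-36.7/196.05) ÷ (-1030/11065) = 2.011.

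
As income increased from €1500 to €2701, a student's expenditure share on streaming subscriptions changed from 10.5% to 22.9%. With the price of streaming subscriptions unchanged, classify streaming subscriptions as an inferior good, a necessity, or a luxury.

luxury

The budget share rises as income rises, so η > 1.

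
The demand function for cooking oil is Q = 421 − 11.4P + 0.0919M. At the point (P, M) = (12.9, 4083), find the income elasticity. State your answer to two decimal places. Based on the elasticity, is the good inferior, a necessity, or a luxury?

0.58 (necessity)

At P = 12.9, M = 4083: Q = 649.168.
Holding P constant, ∂Q/∂M = 0.0919.
η_M = (∂Q/∂M)·(M/Q) = 0.0919 × (4083/649.168) = 0.58.
Since 0 < η < 1, this is a necessity.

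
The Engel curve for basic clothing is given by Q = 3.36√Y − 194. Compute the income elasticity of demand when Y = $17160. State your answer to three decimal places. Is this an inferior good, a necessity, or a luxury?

At Y = 17160: Q = 246.147.
dQ/dY = 3.36/(2√Y) = 0.0128248 at this income.
η = (dQ/dY)·(Y/Q) = 0.0128248 × (17160/246.147) = 0.894.
Since 0 < η < 1, the good is a necessity.

0.894 (necessity)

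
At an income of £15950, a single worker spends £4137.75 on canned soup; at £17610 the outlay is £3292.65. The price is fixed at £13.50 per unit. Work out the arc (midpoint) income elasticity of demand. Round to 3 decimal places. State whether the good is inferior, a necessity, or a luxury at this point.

-2.299 (inferior good)

With a constant price, Q₁ = 4137.75/13.50 = 306.500 and Q₂ = 3292.65/13.50 = 243.900 (equivalently, work directly with expenditure since P cancels).
Midpoint %ΔQ = (3292.65 − 4137.75)/3715.20 = -0.22747; midpoint %ΔI = (17610 − 15950)/16780 = 0.09893.
η = -0.22747 / 0.09893 = -2.299.
η < 0 ⇒ inferior good.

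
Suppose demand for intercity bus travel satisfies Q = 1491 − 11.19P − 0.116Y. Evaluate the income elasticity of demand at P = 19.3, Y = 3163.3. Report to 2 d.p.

At P = 19.3, Y = 3163.3: Q = 908.090.
Holding P constant, ∂Q/∂Y = −0.116.
η_Y = (∂Q/∂Y)·(Y/Q) = -0.116 × (3163.3/908.090) = -0.40.

-0.40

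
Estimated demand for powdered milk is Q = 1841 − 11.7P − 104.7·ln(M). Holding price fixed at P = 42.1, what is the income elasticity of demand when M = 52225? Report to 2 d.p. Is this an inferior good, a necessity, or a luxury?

At P = 42.1, M = 52225: Q = 211.041.
Holding P constant, ∂Q/∂M = -104.7/M = -0.00200479.
η_M = (∂Q/∂M)·(M/Q) = -0.00200479 × (52225/211.041) = -0.50.
Since η < 0, this is an inferior good.

-0.50 (inferior good)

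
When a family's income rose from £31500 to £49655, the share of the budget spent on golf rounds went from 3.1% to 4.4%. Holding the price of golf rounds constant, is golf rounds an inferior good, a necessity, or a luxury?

The budget share rises as income rises, so η > 1.

luxury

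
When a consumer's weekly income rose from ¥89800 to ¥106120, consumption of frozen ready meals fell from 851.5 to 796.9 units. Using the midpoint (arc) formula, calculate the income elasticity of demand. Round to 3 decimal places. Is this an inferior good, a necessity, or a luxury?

-0.398 (inferior good)

ΔQ = 796.9 − 851.5 = -54.6; midpoint Q̄ = (851.5 + 796.9)/2 = 824.2.
ΔI = 106120 − 89800 = 16320; midpoint Ī = (89800 + 106120)/2 = 97960.
η = (ΔQ/Q̄) ÷ (ΔI/Ī) = (-54.6/824.2) ÷ (16320/97960) = -0.398.
η < 0 ⇒ inferior good.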